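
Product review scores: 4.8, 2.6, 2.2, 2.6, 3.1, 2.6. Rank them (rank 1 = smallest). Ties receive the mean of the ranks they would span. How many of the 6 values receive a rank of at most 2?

1

Sorted (ascending): 2.2, 2.6, 2.6, 2.6, 3.1, 4.8
The 3 values of 2.6 occupy positions 2–4 → average rank 3.
Ranks ≤ 2: {1} → 1 value.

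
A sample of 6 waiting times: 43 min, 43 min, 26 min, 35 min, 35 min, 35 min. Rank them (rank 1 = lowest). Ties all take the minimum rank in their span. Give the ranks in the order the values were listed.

Sorted (ascending): 26, 35, 35, 35, 43, 43
The 3 values of 35 occupy positions 2–4 → each gets rank 2.
The 2 values of 43 occupy positions 5–6 → each gets rank 5.

5, 5, 1, 2, 2, 2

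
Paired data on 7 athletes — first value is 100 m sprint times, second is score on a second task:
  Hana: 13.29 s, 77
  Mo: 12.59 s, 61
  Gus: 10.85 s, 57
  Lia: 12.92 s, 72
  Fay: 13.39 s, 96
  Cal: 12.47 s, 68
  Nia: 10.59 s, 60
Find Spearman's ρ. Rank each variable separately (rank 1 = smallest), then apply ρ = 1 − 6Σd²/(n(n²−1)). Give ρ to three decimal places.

0.929

Ranks of variable 1: 6, 4, 2, 5, 7, 3, 1
Ranks of variable 2: 6, 3, 1, 5, 7, 4, 2
d = r₁ − r₂: 0, 1, 1, 0, 0, -1, -1
d²: 0, 1, 1, 0, 0, 1, 1; Σd² = 4
ρ = 1 − 6·4/(7·48) = 1 − 24/336 = 0.929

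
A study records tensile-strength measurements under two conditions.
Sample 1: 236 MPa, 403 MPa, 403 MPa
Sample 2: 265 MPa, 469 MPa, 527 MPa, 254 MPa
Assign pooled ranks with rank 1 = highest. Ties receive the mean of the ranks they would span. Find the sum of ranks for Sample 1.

Sorted (descending): 527, 469, 403, 403, 265, 254, 236
The 2 values of 403 occupy positions 3–4 → average rank (3+4)/2 = 3.5.
Sample 1 values → pooled ranks: 236→7, 403→3.5, 403→3.5
Rank sum = 7 + 3.5 + 3.5 = 14

14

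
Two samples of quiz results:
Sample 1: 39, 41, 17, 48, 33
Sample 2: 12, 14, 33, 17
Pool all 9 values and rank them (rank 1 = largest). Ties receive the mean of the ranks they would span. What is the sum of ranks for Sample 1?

17

Sorted (descending): 48, 41, 39, 33, 33, 17, 17, 14, 12
The 2 values of 33 occupy positions 4–5 → average rank (4+5)/2 = 4.5.
The 2 values of 17 occupy positions 6–7 → average rank (6+7)/2 = 6.5.
Sample 1 values → pooled ranks: 39→3, 41→2, 17→6.5, 48→1, 33→4.5
Rank sum = 3 + 2 + 6.5 + 1 + 4.5 = 17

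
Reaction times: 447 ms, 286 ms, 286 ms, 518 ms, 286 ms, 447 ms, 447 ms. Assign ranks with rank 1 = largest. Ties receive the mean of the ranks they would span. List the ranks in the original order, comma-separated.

Sorted (descending): 518, 447, 447, 447, 286, 286, 286
The 3 values of 447 occupy positions 2–4 → average rank 3.
The 3 values of 286 occupy positions 5–7 → average rank 6.

3, 6, 6, 1, 6, 3, 3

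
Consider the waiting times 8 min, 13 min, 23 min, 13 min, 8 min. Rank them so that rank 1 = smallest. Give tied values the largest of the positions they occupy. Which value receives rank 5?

23

Sorted (ascending): 8, 8, 13, 13, 23
The 2 values of 8 occupy positions 1–2 → each gets rank 2.
The 2 values of 13 occupy positions 3–4 → each gets rank 4.
Rank 5 → value 23.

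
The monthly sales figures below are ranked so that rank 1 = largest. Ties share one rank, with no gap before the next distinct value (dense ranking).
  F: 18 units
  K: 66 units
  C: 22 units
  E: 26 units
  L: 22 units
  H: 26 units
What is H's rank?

Sorted (descending): 66, 26, 26, 22, 22, 18
The 2 values of 26 share dense rank 2.
The 2 values of 22 share dense rank 3.
Remaining distinct values take the next consecutive integers.
H has value 26 units → rank 2.

2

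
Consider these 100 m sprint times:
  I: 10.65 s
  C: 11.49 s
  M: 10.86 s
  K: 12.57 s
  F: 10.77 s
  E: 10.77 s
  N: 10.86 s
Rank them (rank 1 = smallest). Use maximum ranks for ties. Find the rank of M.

5

Sorted (ascending): 10.65, 10.77, 10.77, 10.86, 10.86, 11.49, 12.57
The 2 values of 10.77 occupy positions 2–3 → each gets rank 3.
The 2 values of 10.86 occupy positions 4–5 → each gets rank 5.
M has value 10.86 s → rank 5.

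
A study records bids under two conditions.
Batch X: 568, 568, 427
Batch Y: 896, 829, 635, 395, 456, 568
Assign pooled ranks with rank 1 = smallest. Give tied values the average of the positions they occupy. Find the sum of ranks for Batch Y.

Sorted (ascending): 395, 427, 456, 568, 568, 568, 635, 829, 896
The 3 values of 568 occupy positions 4–6 → average rank 5.
Batch Y values → pooled ranks: 896→9, 829→8, 635→7, 395→1, 456→3, 568→5
Rank sum = 9 + 8 + 7 + 1 + 3 + 5 = 33

33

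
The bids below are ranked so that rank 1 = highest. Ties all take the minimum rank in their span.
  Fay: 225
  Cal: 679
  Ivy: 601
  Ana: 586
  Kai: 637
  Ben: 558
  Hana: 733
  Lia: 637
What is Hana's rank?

1

Sorted (descending): 733, 679, 637, 637, 601, 586, 558, 225
The 2 values of 637 occupy positions 3–4 → each gets rank 3.
Hana has value 733 → rank 1.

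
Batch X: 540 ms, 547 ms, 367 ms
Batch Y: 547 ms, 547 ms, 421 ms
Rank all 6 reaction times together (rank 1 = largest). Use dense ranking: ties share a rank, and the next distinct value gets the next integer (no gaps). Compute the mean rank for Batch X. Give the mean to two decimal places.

Sorted (descending): 547, 547, 547, 540, 421, 367
The 3 values of 547 share dense rank 1.
Remaining distinct values take the next consecutive integers.
Batch X values → pooled ranks: 540→2, 547→1, 367→4
Mean rank = (2 + 1 + 4) / 3 = 2.33

2.33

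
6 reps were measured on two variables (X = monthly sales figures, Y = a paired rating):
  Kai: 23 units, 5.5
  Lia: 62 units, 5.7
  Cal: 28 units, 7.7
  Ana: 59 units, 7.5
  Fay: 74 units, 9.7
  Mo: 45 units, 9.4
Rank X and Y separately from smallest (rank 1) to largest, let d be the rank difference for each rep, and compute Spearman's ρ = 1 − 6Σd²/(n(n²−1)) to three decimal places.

0.486

Ranks of variable 1: 1, 5, 2, 4, 6, 3
Ranks of variable 2: 1, 2, 4, 3, 6, 5
d = r₁ − r₂: 0, 3, -2, 1, 0, -2
d²: 0, 9, 4, 1, 0, 4; Σd² = 18
ρ = 1 − 6·18/(6·35) = 1 − 108/210 = 0.486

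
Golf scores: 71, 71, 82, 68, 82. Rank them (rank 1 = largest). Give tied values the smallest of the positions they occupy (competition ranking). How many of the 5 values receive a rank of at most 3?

4

Sorted (descending): 82, 82, 71, 71, 68
The 2 values of 82 occupy positions 1–2 → each gets rank 1.
The 2 values of 71 occupy positions 3–4 → each gets rank 3.
Ranks ≤ 3: {1, 1, 3, 3} → 4 values.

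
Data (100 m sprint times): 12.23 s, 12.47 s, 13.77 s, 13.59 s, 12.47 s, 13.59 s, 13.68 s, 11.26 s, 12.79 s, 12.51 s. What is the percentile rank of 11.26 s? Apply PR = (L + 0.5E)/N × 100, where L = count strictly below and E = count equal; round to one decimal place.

5.0

N = 10.
Strictly below 11.26: 0. Equal to 11.26: 1.
PR = (0 + 0.5·1)/10 × 100 = 5.0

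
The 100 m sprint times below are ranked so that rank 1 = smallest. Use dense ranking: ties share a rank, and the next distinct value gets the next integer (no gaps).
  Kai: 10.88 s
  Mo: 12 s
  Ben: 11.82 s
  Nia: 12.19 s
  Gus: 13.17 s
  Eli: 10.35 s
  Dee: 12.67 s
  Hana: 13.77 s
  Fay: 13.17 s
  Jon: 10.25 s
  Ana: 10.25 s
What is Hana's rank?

Sorted (ascending): 10.25, 10.25, 10.35, 10.88, 11.82, 12, 12.19, 12.67, 13.17, 13.17, 13.77
The 2 values of 10.25 share dense rank 1.
The 2 values of 13.17 share dense rank 8.
Remaining distinct values take the next consecutive integers.
Hana has value 13.77 s → rank 9.

9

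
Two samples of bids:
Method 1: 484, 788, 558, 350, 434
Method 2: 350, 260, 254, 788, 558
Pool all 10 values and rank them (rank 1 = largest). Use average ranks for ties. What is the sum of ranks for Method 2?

Sorted (descending): 788, 788, 558, 558, 484, 434, 350, 350, 260, 254
The 2 values of 788 occupy positions 1–2 → average rank (1+2)/2 = 1.5.
The 2 values of 558 occupy positions 3–4 → average rank (3+4)/2 = 3.5.
The 2 values of 350 occupy positions 7–8 → average rank (7+8)/2 = 7.5.
Method 2 values → pooled ranks: 350→7.5, 260→9, 254→10, 788→1.5, 558→3.5
Rank sum = 7.5 + 9 + 10 + 1.5 + 3.5 = 31.5

31.5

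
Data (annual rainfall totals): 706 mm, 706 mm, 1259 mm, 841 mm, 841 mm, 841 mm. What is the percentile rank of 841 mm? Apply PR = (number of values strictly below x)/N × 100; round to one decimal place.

N = 6.
Strictly below 841: 2. Equal to 841: 3.
PR = 2/6 × 100 = 33.3

33.3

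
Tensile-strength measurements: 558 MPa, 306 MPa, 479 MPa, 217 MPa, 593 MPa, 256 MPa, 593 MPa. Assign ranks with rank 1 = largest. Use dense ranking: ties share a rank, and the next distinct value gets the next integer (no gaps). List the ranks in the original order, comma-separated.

2, 4, 3, 6, 1, 5, 1

Sorted (descending): 593, 593, 558, 479, 306, 256, 217
The 2 values of 593 share dense rank 1.
Remaining distinct values take the next consecutive integers.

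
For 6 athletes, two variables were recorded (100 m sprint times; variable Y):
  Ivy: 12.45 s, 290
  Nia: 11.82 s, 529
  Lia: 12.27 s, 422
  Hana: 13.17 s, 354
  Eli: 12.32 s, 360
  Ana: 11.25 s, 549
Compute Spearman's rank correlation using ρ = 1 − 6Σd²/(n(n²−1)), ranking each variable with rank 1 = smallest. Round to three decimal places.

Ranks of variable 1: 5, 2, 3, 6, 4, 1
Ranks of variable 2: 1, 5, 4, 2, 3, 6
d = r₁ − r₂: 4, -3, -1, 4, 1, -5
d²: 16, 9, 1, 16, 1, 25; Σd² = 68
ρ = 1 − 6·68/(6·35) = 1 − 408/210 = -0.943

-0.943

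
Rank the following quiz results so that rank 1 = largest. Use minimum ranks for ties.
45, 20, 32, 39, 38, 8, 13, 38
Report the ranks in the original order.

1, 6, 5, 2, 3, 8, 7, 3

Sorted (descending): 45, 39, 38, 38, 32, 20, 13, 8
The 2 values of 38 occupy positions 3–4 → each gets rank 3.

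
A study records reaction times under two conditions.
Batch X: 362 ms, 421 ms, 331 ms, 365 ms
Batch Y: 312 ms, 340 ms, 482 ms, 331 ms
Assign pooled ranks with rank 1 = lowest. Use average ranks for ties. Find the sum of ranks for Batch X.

20.5

Sorted (ascending): 312, 331, 331, 340, 362, 365, 421, 482
The 2 values of 331 occupy positions 2–3 → average rank (2+3)/2 = 2.5.
Batch X values → pooled ranks: 362→5, 421→7, 331→2.5, 365→6
Rank sum = 5 + 7 + 2.5 + 6 = 20.5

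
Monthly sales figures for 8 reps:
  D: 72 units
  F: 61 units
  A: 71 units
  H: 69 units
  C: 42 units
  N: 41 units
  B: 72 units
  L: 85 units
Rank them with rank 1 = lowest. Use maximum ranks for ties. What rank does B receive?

Sorted (ascending): 41, 42, 61, 69, 71, 72, 72, 85
The 2 values of 72 occupy positions 6–7 → each gets rank 7.
B has value 72 units → rank 7.

7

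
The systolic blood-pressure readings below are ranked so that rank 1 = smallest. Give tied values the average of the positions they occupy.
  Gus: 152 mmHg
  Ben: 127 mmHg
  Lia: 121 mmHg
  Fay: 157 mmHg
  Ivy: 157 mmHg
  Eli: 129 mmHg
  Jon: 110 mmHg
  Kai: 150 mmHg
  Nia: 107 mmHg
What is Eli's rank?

5

Sorted (ascending): 107, 110, 121, 127, 129, 150, 152, 157, 157
The 2 values of 157 occupy positions 8–9 → average rank (8+9)/2 = 8.5.
Eli has value 129 mmHg → rank 5.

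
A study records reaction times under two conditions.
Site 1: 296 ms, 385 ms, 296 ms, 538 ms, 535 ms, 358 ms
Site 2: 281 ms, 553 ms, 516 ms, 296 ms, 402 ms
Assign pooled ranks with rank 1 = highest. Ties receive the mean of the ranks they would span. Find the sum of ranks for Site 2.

30

Sorted (descending): 553, 538, 535, 516, 402, 385, 358, 296, 296, 296, 281
The 3 values of 296 occupy positions 8–10 → average rank 9.
Site 2 values → pooled ranks: 281→11, 553→1, 516→4, 296→9, 402→5
Rank sum = 11 + 1 + 4 + 9 + 5 = 30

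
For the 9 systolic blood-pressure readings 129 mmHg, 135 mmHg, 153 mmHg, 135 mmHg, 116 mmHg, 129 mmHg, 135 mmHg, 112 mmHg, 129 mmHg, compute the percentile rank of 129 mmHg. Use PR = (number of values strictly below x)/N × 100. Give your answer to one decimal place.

22.2

N = 9.
Strictly below 129: 2. Equal to 129: 3.
PR = 2/9 × 100 = 22.2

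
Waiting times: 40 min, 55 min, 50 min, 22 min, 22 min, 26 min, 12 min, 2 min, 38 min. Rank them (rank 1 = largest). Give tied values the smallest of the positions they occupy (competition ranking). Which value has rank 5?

26

Sorted (descending): 55, 50, 40, 38, 26, 22, 22, 12, 2
The 2 values of 22 occupy positions 6–7 → each gets rank 6.
Rank 5 → value 26.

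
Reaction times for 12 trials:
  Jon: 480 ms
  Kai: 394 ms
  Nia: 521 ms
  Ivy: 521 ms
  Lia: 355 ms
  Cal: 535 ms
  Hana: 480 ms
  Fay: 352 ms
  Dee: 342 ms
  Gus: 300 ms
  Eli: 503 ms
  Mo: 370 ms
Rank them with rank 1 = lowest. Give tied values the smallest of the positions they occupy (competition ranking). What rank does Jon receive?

Sorted (ascending): 300, 342, 352, 355, 370, 394, 480, 480, 503, 521, 521, 535
The 2 values of 480 occupy positions 7–8 → each gets rank 7.
The 2 values of 521 occupy positions 10–11 → each gets rank 10.
Jon has value 480 ms → rank 7.

7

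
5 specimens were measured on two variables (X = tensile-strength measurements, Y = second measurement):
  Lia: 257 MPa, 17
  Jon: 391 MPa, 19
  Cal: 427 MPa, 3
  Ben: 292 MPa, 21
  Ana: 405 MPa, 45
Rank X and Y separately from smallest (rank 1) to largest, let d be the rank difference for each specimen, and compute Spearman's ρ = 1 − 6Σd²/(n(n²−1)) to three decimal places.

-0.100

Ranks of variable 1: 1, 3, 5, 2, 4
Ranks of variable 2: 2, 3, 1, 4, 5
d = r₁ − r₂: -1, 0, 4, -2, -1
d²: 1, 0, 16, 4, 1; Σd² = 22
ρ = 1 − 6·22/(5·24) = 1 − 132/120 = -0.100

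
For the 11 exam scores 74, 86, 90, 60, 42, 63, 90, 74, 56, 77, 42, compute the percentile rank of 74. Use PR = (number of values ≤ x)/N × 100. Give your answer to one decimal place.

63.6

N = 11.
Strictly below 74: 5. Equal to 74: 2.
PR = 7/11 × 100 = 63.6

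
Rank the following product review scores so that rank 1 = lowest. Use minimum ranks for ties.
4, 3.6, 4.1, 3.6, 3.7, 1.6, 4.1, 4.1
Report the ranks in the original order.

5, 2, 6, 2, 4, 1, 6, 6

Sorted (ascending): 1.6, 3.6, 3.6, 3.7, 4, 4.1, 4.1, 4.1
The 2 values of 3.6 occupy positions 2–3 → each gets rank 2.
The 3 values of 4.1 occupy positions 6–8 → each gets rank 6.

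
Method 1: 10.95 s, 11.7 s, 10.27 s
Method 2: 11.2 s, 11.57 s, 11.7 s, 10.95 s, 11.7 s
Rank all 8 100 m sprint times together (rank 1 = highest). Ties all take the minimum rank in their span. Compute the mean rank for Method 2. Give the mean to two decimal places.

3.40

Sorted (descending): 11.7, 11.7, 11.7, 11.57, 11.2, 10.95, 10.95, 10.27
The 3 values of 11.7 occupy positions 1–3 → each gets rank 1.
The 2 values of 10.95 occupy positions 6–7 → each gets rank 6.
Method 2 values → pooled ranks: 11.2→5, 11.57→4, 11.7→1, 10.95→6, 11.7→1
Mean rank = (5 + 4 + 1 + 6 + 1) / 5 = 3.40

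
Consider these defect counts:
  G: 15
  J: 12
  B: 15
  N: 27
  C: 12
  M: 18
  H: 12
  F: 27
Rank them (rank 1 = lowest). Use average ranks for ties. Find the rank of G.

Sorted (ascending): 12, 12, 12, 15, 15, 18, 27, 27
The 3 values of 12 occupy positions 1–3 → average rank 2.
The 2 values of 15 occupy positions 4–5 → average rank (4+5)/2 = 4.5.
The 2 values of 27 occupy positions 7–8 → average rank (7+8)/2 = 7.5.
G has value 15 → rank 4.5.

4.5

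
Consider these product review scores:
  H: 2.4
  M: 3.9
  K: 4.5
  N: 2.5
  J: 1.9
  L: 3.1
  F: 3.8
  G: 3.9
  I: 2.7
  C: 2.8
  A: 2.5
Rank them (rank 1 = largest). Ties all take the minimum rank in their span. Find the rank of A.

Sorted (descending): 4.5, 3.9, 3.9, 3.8, 3.1, 2.8, 2.7, 2.5, 2.5, 2.4, 1.9
The 2 values of 3.9 occupy positions 2–3 → each gets rank 2.
The 2 values of 2.5 occupy positions 8–9 → each gets rank 8.
A has value 2.5 → rank 8.

8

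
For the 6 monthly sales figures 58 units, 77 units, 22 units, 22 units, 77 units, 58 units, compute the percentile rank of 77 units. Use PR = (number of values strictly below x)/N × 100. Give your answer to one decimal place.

N = 6.
Strictly below 77: 4. Equal to 77: 2.
PR = 4/6 × 100 = 66.7

66.7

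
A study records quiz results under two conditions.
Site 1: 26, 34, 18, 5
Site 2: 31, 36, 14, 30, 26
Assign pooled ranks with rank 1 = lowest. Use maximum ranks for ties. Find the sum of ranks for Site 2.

Sorted (ascending): 5, 14, 18, 26, 26, 30, 31, 34, 36
The 2 values of 26 occupy positions 4–5 → each gets rank 5.
Site 2 values → pooled ranks: 31→7, 36→9, 14→2, 30→6, 26→5
Rank sum = 7 + 9 + 2 + 6 + 5 = 29

29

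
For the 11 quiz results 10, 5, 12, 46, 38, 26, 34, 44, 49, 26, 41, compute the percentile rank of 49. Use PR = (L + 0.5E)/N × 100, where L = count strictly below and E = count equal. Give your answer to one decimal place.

N = 11.
Strictly below 49: 10. Equal to 49: 1.
PR = (10 + 0.5·1)/11 × 100 = 95.5

95.5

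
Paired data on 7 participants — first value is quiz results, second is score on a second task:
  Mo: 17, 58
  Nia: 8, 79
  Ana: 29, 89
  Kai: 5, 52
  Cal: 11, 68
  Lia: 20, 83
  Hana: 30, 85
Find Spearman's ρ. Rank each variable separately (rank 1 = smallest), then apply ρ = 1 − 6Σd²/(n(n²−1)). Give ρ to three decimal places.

0.821

Ranks of variable 1: 4, 2, 6, 1, 3, 5, 7
Ranks of variable 2: 2, 4, 7, 1, 3, 5, 6
d = r₁ − r₂: 2, -2, -1, 0, 0, 0, 1
d²: 4, 4, 1, 0, 0, 0, 1; Σd² = 10
ρ = 1 − 6·10/(7·48) = 1 − 60/336 = 0.821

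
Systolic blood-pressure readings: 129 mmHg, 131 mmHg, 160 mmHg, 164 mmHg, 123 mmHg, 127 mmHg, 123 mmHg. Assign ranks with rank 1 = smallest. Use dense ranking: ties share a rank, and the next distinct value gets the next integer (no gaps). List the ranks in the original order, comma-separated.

3, 4, 5, 6, 1, 2, 1

Sorted (ascending): 123, 123, 127, 129, 131, 160, 164
The 2 values of 123 share dense rank 1.
Remaining distinct values take the next consecutive integers.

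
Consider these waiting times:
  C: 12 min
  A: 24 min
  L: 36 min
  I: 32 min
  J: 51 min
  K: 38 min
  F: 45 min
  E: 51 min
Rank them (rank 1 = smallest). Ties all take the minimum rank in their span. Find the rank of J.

7

Sorted (ascending): 12, 24, 32, 36, 38, 45, 51, 51
The 2 values of 51 occupy positions 7–8 → each gets rank 7.
J has value 51 min → rank 7.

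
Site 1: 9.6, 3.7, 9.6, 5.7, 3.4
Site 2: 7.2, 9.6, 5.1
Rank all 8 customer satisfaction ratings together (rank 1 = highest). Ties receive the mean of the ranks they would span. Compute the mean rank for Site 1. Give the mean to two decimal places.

Sorted (descending): 9.6, 9.6, 9.6, 7.2, 5.7, 5.1, 3.7, 3.4
The 3 values of 9.6 occupy positions 1–3 → average rank 2.
Site 1 values → pooled ranks: 9.6→2, 3.7→7, 9.6→2, 5.7→5, 3.4→8
Mean rank = (2 + 7 + 2 + 5 + 8) / 5 = 4.80

4.80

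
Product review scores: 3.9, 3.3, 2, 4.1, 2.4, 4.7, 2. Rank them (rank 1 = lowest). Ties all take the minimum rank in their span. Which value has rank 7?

4.7

Sorted (ascending): 2, 2, 2.4, 3.3, 3.9, 4.1, 4.7
The 2 values of 2 occupy positions 1–2 → each gets rank 1.
Rank 7 → value 4.7.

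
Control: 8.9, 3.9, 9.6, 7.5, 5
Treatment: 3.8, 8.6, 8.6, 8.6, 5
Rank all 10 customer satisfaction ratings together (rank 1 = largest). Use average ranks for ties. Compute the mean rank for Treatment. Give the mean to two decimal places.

5.90

Sorted (descending): 9.6, 8.9, 8.6, 8.6, 8.6, 7.5, 5, 5, 3.9, 3.8
The 3 values of 8.6 occupy positions 3–5 → average rank 4.
The 2 values of 5 occupy positions 7–8 → average rank (7+8)/2 = 7.5.
Treatment values → pooled ranks: 3.8→10, 8.6→4, 8.6→4, 8.6→4, 5→7.5
Mean rank = (10 + 4 + 4 + 4 + 7.5) / 5 = 5.90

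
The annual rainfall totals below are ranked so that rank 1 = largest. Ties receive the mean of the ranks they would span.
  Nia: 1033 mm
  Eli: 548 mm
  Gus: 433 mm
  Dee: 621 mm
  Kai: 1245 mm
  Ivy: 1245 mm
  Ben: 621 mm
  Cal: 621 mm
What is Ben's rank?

5

Sorted (descending): 1245, 1245, 1033, 621, 621, 621, 548, 433
The 2 values of 1245 occupy positions 1–2 → average rank (1+2)/2 = 1.5.
The 3 values of 621 occupy positions 4–6 → average rank 5.
Ben has value 621 mm → rank 5.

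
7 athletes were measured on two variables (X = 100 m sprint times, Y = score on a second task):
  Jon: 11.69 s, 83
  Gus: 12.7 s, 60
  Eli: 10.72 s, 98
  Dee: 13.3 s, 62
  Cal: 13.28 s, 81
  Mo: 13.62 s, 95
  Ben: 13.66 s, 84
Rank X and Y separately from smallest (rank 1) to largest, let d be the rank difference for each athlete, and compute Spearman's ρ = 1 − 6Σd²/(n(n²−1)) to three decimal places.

Ranks of variable 1: 2, 3, 1, 5, 4, 6, 7
Ranks of variable 2: 4, 1, 7, 2, 3, 6, 5
d = r₁ − r₂: -2, 2, -6, 3, 1, 0, 2
d²: 4, 4, 36, 9, 1, 0, 4; Σd² = 58
ρ = 1 − 6·58/(7·48) = 1 − 348/336 = -0.036

-0.036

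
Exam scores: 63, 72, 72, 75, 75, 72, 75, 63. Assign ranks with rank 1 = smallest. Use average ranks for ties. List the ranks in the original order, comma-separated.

1.5, 4, 4, 7, 7, 4, 7, 1.5

Sorted (ascending): 63, 63, 72, 72, 72, 75, 75, 75
The 2 values of 63 occupy positions 1–2 → average rank (1+2)/2 = 1.5.
The 3 values of 72 occupy positions 3–5 → average rank 4.
The 3 values of 75 occupy positions 6–8 → average rank 7.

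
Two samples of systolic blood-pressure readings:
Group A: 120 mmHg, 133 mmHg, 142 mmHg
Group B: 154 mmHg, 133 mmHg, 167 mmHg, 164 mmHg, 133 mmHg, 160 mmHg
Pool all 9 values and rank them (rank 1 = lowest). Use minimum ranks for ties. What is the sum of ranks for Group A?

Sorted (ascending): 120, 133, 133, 133, 142, 154, 160, 164, 167
The 3 values of 133 occupy positions 2–4 → each gets rank 2.
Group A values → pooled ranks: 120→1, 133→2, 142→5
Rank sum = 1 + 2 + 5 = 8

8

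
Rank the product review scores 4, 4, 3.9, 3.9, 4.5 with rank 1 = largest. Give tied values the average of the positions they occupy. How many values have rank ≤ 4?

3

Sorted (descending): 4.5, 4, 4, 3.9, 3.9
The 2 values of 4 occupy positions 2–3 → average rank (2+3)/2 = 2.5.
The 2 values of 3.9 occupy positions 4–5 → average rank (4+5)/2 = 4.5.
Ranks ≤ 4: {1, 2.5, 2.5} → 3 values.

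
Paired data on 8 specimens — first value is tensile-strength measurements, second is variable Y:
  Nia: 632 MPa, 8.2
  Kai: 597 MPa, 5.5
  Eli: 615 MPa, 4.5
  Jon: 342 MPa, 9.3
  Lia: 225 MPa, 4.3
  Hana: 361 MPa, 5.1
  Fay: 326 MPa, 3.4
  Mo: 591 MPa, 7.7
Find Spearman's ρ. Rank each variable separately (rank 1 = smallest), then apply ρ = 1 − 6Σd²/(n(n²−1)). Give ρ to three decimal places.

Ranks of variable 1: 8, 6, 7, 3, 1, 4, 2, 5
Ranks of variable 2: 7, 5, 3, 8, 2, 4, 1, 6
d = r₁ − r₂: 1, 1, 4, -5, -1, 0, 1, -1
d²: 1, 1, 16, 25, 1, 0, 1, 1; Σd² = 46
ρ = 1 − 6·46/(8·63) = 1 − 276/504 = 0.452

0.452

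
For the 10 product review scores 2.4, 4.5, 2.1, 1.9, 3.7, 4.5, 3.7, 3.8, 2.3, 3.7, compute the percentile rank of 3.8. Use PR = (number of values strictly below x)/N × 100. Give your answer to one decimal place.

70.0

N = 10.
Strictly below 3.8: 7. Equal to 3.8: 1.
PR = 7/10 × 100 = 70.0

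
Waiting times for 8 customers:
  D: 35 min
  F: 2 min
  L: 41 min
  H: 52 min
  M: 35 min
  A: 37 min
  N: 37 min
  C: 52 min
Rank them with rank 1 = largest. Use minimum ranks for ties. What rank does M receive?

Sorted (descending): 52, 52, 41, 37, 37, 35, 35, 2
The 2 values of 52 occupy positions 1–2 → each gets rank 1.
The 2 values of 37 occupy positions 4–5 → each gets rank 4.
The 2 values of 35 occupy positions 6–7 → each gets rank 6.
M has value 35 min → rank 6.

6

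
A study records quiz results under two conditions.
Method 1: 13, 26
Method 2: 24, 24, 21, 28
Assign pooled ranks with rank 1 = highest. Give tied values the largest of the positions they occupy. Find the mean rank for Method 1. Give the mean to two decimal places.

Sorted (descending): 28, 26, 24, 24, 21, 13
The 2 values of 24 occupy positions 3–4 → each gets rank 4.
Method 1 values → pooled ranks: 13→6, 26→2
Mean rank = (6 + 2) / 2 = 4.00

4.00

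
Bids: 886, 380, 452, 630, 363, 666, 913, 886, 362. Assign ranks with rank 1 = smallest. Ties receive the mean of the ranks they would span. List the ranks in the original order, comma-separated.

7.5, 3, 4, 5, 2, 6, 9, 7.5, 1

Sorted (ascending): 362, 363, 380, 452, 630, 666, 886, 886, 913
The 2 values of 886 occupy positions 7–8 → average rank (7+8)/2 = 7.5.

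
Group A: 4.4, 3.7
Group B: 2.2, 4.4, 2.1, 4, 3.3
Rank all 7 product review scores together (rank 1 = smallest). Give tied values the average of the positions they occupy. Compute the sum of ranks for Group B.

Sorted (ascending): 2.1, 2.2, 3.3, 3.7, 4, 4.4, 4.4
The 2 values of 4.4 occupy positions 6–7 → average rank (6+7)/2 = 6.5.
Group B values → pooled ranks: 2.2→2, 4.4→6.5, 2.1→1, 4→5, 3.3→3
Rank sum = 2 + 6.5 + 1 + 5 + 3 = 17.5

17.5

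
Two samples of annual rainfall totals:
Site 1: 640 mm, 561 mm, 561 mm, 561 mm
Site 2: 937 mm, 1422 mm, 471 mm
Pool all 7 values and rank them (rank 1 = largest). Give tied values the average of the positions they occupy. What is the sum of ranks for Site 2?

Sorted (descending): 1422, 937, 640, 561, 561, 561, 471
The 3 values of 561 occupy positions 4–6 → average rank 5.
Site 2 values → pooled ranks: 937→2, 1422→1, 471→7
Rank sum = 2 + 1 + 7 = 10

10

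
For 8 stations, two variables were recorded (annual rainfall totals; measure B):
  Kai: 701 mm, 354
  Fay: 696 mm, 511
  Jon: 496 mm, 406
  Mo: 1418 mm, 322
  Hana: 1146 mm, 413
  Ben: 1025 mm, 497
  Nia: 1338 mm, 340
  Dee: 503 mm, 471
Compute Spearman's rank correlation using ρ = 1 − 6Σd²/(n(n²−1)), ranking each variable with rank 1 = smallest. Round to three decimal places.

-0.548

Ranks of variable 1: 4, 3, 1, 8, 6, 5, 7, 2
Ranks of variable 2: 3, 8, 4, 1, 5, 7, 2, 6
d = r₁ − r₂: 1, -5, -3, 7, 1, -2, 5, -4
d²: 1, 25, 9, 49, 1, 4, 25, 16; Σd² = 130
ρ = 1 − 6·130/(8·63) = 1 − 780/504 = -0.548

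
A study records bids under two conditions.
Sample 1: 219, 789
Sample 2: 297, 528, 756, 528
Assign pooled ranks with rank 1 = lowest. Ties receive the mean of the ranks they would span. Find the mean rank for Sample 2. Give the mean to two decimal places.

3.50

Sorted (ascending): 219, 297, 528, 528, 756, 789
The 2 values of 528 occupy positions 3–4 → average rank (3+4)/2 = 3.5.
Sample 2 values → pooled ranks: 297→2, 528→3.5, 756→5, 528→3.5
Mean rank = (2 + 3.5 + 5 + 3.5) / 4 = 3.50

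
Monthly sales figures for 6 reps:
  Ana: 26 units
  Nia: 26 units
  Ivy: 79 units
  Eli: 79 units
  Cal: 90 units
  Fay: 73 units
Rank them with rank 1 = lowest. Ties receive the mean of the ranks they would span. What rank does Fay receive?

Sorted (ascending): 26, 26, 73, 79, 79, 90
The 2 values of 26 occupy positions 1–2 → average rank (1+2)/2 = 1.5.
The 2 values of 79 occupy positions 4–5 → average rank (4+5)/2 = 4.5.
Fay has value 73 units → rank 3.

3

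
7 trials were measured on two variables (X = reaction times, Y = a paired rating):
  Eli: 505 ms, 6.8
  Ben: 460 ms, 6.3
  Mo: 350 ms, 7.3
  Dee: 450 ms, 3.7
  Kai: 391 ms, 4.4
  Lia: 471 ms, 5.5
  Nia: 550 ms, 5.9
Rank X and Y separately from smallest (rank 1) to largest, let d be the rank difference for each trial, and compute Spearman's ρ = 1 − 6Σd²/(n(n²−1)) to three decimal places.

0.036

Ranks of variable 1: 6, 4, 1, 3, 2, 5, 7
Ranks of variable 2: 6, 5, 7, 1, 2, 3, 4
d = r₁ − r₂: 0, -1, -6, 2, 0, 2, 3
d²: 0, 1, 36, 4, 0, 4, 9; Σd² = 54
ρ = 1 − 6·54/(7·48) = 1 − 324/336 = 0.036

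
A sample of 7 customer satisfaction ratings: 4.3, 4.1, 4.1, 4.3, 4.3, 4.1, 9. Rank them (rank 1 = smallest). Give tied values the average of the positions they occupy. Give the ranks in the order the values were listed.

Sorted (ascending): 4.1, 4.1, 4.1, 4.3, 4.3, 4.3, 9
The 3 values of 4.1 occupy positions 1–3 → average rank 2.
The 3 values of 4.3 occupy positions 4–6 → average rank 5.

5, 2, 2, 5, 5, 2, 7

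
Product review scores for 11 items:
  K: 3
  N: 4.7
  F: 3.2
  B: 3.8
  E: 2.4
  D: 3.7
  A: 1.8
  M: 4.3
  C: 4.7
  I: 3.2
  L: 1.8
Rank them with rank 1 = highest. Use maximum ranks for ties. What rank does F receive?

Sorted (descending): 4.7, 4.7, 4.3, 3.8, 3.7, 3.2, 3.2, 3, 2.4, 1.8, 1.8
The 2 values of 4.7 occupy positions 1–2 → each gets rank 2.
The 2 values of 3.2 occupy positions 6–7 → each gets rank 7.
The 2 values of 1.8 occupy positions 10–11 → each gets rank 11.
F has value 3.2 → rank 7.

7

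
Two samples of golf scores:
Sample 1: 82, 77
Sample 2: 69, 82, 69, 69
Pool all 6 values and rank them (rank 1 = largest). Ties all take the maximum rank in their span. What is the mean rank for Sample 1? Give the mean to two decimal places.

2.50

Sorted (descending): 82, 82, 77, 69, 69, 69
The 2 values of 82 occupy positions 1–2 → each gets rank 2.
The 3 values of 69 occupy positions 4–6 → each gets rank 6.
Sample 1 values → pooled ranks: 82→2, 77→3
Mean rank = (2 + 3) / 2 = 2.50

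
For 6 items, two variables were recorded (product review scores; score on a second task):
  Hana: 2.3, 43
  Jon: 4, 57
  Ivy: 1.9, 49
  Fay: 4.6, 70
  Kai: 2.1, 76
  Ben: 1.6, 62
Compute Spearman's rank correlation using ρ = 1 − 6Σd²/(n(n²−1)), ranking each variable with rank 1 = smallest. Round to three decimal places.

0.086

Ranks of variable 1: 4, 5, 2, 6, 3, 1
Ranks of variable 2: 1, 3, 2, 5, 6, 4
d = r₁ − r₂: 3, 2, 0, 1, -3, -3
d²: 9, 4, 0, 1, 9, 9; Σd² = 32
ρ = 1 − 6·32/(6·35) = 1 − 192/210 = 0.086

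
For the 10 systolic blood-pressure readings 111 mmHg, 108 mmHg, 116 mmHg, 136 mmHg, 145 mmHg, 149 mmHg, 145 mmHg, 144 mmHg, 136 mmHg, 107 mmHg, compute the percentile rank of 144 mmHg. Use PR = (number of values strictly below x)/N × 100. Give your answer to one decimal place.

60.0

N = 10.
Strictly below 144: 6. Equal to 144: 1.
PR = 6/10 × 100 = 60.0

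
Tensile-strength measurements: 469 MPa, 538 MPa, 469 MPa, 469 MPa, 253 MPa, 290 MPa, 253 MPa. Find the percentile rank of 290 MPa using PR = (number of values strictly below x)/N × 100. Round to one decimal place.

N = 7.
Strictly below 290: 2. Equal to 290: 1.
PR = 2/7 × 100 = 28.6

28.6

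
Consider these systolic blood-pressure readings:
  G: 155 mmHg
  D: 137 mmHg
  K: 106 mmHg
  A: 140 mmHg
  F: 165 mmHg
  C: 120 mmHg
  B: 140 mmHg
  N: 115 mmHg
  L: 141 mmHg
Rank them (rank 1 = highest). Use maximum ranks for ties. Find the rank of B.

Sorted (descending): 165, 155, 141, 140, 140, 137, 120, 115, 106
The 2 values of 140 occupy positions 4–5 → each gets rank 5.
B has value 140 mmHg → rank 5.

5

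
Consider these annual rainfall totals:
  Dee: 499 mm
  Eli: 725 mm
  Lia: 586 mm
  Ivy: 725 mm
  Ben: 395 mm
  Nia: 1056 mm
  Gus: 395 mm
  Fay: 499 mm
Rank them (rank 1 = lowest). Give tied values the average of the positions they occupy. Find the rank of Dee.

3.5

Sorted (ascending): 395, 395, 499, 499, 586, 725, 725, 1056
The 2 values of 395 occupy positions 1–2 → average rank (1+2)/2 = 1.5.
The 2 values of 499 occupy positions 3–4 → average rank (3+4)/2 = 3.5.
The 2 values of 725 occupy positions 6–7 → average rank (6+7)/2 = 6.5.
Dee has value 499 mm → rank 3.5.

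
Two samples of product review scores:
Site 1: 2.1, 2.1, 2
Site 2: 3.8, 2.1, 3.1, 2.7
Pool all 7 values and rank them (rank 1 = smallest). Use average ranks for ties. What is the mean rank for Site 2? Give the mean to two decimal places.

5.25

Sorted (ascending): 2, 2.1, 2.1, 2.1, 2.7, 3.1, 3.8
The 3 values of 2.1 occupy positions 2–4 → average rank 3.
Site 2 values → pooled ranks: 3.8→7, 2.1→3, 3.1→6, 2.7→5
Mean rank = (7 + 3 + 6 + 5) / 4 = 5.25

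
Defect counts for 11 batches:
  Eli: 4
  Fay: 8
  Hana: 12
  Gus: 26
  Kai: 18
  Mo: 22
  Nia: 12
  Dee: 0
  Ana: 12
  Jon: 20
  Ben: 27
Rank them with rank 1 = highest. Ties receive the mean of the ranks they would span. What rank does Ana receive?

7

Sorted (descending): 27, 26, 22, 20, 18, 12, 12, 12, 8, 4, 0
The 3 values of 12 occupy positions 6–8 → average rank 7.
Ana has value 12 → rank 7.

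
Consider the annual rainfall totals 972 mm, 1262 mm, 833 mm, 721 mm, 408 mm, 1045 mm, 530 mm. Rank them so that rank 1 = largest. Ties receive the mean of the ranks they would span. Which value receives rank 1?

1262

Sorted (descending): 1262, 1045, 972, 833, 721, 530, 408
No ties — each value takes its position as its rank.
Rank 1 → value 1262.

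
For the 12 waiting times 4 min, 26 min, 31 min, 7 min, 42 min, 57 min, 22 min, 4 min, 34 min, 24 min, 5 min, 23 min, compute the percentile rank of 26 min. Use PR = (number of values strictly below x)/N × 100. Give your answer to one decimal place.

58.3

N = 12.
Strictly below 26: 7. Equal to 26: 1.
PR = 7/12 × 100 = 58.3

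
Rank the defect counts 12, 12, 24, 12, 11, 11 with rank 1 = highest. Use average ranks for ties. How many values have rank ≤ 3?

4

Sorted (descending): 24, 12, 12, 12, 11, 11
The 3 values of 12 occupy positions 2–4 → average rank 3.
The 2 values of 11 occupy positions 5–6 → average rank (5+6)/2 = 5.5.
Ranks ≤ 3: {1, 3, 3, 3} → 4 values.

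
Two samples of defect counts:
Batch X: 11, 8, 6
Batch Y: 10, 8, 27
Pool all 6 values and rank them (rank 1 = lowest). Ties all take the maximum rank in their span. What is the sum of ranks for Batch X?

9

Sorted (ascending): 6, 8, 8, 10, 11, 27
The 2 values of 8 occupy positions 2–3 → each gets rank 3.
Batch X values → pooled ranks: 11→5, 8→3, 6→1
Rank sum = 5 + 3 + 1 = 9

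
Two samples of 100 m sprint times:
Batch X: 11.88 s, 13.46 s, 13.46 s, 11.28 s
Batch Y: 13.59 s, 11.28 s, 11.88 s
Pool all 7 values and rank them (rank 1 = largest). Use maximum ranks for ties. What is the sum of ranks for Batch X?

Sorted (descending): 13.59, 13.46, 13.46, 11.88, 11.88, 11.28, 11.28
The 2 values of 13.46 occupy positions 2–3 → each gets rank 3.
The 2 values of 11.88 occupy positions 4–5 → each gets rank 5.
The 2 values of 11.28 occupy positions 6–7 → each gets rank 7.
Batch X values → pooled ranks: 11.88→5, 13.46→3, 13.46→3, 11.28→7
Rank sum = 5 + 3 + 3 + 7 = 18

18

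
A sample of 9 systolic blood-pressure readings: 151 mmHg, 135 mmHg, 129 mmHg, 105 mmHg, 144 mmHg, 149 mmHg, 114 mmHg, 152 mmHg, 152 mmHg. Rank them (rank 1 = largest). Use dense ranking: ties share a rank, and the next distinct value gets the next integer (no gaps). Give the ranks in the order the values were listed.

2, 5, 6, 8, 4, 3, 7, 1, 1

Sorted (descending): 152, 152, 151, 149, 144, 135, 129, 114, 105
The 2 values of 152 share dense rank 1.
Remaining distinct values take the next consecutive integers.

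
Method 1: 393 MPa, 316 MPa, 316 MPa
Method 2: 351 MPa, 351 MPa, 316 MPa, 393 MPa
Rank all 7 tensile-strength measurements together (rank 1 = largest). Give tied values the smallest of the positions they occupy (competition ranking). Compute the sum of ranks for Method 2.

12

Sorted (descending): 393, 393, 351, 351, 316, 316, 316
The 2 values of 393 occupy positions 1–2 → each gets rank 1.
The 2 values of 351 occupy positions 3–4 → each gets rank 3.
The 3 values of 316 occupy positions 5–7 → each gets rank 5.
Method 2 values → pooled ranks: 351→3, 351→3, 316→5, 393→1
Rank sum = 3 + 3 + 5 + 1 = 12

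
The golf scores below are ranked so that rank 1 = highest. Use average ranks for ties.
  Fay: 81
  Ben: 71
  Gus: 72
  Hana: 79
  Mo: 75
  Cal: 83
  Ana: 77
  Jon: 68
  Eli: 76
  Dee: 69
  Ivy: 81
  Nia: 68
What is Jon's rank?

11.5

Sorted (descending): 83, 81, 81, 79, 77, 76, 75, 72, 71, 69, 68, 68
The 2 values of 81 occupy positions 2–3 → average rank (2+3)/2 = 2.5.
The 2 values of 68 occupy positions 11–12 → average rank (11+12)/2 = 11.5.
Jon has value 68 → rank 11.5.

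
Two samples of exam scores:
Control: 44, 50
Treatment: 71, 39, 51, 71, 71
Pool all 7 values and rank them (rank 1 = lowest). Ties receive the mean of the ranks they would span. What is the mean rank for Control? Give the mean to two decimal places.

Sorted (ascending): 39, 44, 50, 51, 71, 71, 71
The 3 values of 71 occupy positions 5–7 → average rank 6.
Control values → pooled ranks: 44→2, 50→3
Mean rank = (2 + 3) / 2 = 2.50

2.50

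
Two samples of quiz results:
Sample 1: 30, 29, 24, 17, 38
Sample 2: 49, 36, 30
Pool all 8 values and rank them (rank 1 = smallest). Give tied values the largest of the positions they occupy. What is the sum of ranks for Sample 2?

19

Sorted (ascending): 17, 24, 29, 30, 30, 36, 38, 49
The 2 values of 30 occupy positions 4–5 → each gets rank 5.
Sample 2 values → pooled ranks: 49→8, 36→6, 30→5
Rank sum = 8 + 6 + 5 = 19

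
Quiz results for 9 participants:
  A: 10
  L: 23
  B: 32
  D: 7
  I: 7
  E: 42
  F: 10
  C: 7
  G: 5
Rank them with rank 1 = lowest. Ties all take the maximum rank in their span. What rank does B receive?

Sorted (ascending): 5, 7, 7, 7, 10, 10, 23, 32, 42
The 3 values of 7 occupy positions 2–4 → each gets rank 4.
The 2 values of 10 occupy positions 5–6 → each gets rank 6.
B has value 32 → rank 8.

8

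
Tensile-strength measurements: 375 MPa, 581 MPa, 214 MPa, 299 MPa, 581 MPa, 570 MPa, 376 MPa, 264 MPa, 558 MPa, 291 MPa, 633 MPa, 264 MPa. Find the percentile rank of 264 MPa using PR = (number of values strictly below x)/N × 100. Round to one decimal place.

N = 12.
Strictly below 264: 1. Equal to 264: 2.
PR = 1/12 × 100 = 8.3

8.3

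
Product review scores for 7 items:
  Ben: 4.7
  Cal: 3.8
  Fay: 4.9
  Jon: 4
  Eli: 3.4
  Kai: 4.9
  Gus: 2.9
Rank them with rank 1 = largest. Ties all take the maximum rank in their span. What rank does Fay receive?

2

Sorted (descending): 4.9, 4.9, 4.7, 4, 3.8, 3.4, 2.9
The 2 values of 4.9 occupy positions 1–2 → each gets rank 2.
Fay has value 4.9 → rank 2.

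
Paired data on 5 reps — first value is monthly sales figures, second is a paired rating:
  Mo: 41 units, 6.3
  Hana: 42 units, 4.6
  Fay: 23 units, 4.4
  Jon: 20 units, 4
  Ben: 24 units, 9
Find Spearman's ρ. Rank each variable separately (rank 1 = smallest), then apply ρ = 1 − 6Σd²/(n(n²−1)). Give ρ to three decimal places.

0.600

Ranks of variable 1: 4, 5, 2, 1, 3
Ranks of variable 2: 4, 3, 2, 1, 5
d = r₁ − r₂: 0, 2, 0, 0, -2
d²: 0, 4, 0, 0, 4; Σd² = 8
ρ = 1 − 6·8/(5·24) = 1 − 48/120 = 0.600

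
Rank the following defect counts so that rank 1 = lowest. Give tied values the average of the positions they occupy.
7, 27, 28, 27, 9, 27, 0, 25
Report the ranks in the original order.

Sorted (ascending): 0, 7, 9, 25, 27, 27, 27, 28
The 3 values of 27 occupy positions 5–7 → average rank 6.

2, 6, 8, 6, 3, 6, 1, 4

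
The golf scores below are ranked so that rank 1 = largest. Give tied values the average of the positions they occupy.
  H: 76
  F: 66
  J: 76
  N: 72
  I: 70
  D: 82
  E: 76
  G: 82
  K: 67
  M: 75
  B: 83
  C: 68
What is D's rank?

2.5

Sorted (descending): 83, 82, 82, 76, 76, 76, 75, 72, 70, 68, 67, 66
The 2 values of 82 occupy positions 2–3 → average rank (2+3)/2 = 2.5.
The 3 values of 76 occupy positions 4–6 → average rank 5.
D has value 82 → rank 2.5.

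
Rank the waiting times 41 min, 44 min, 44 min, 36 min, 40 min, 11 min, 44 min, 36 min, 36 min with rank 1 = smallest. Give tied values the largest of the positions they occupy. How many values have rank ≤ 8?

6

Sorted (ascending): 11, 36, 36, 36, 40, 41, 44, 44, 44
The 3 values of 36 occupy positions 2–4 → each gets rank 4.
The 3 values of 44 occupy positions 7–9 → each gets rank 9.
Ranks ≤ 8: {1, 4, 4, 4, 5, 6} → 6 values.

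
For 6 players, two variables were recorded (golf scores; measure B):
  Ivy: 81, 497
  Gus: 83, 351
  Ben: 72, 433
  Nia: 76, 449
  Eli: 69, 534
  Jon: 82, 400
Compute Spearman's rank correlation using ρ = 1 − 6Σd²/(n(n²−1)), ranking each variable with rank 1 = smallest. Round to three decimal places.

-0.771

Ranks of variable 1: 4, 6, 2, 3, 1, 5
Ranks of variable 2: 5, 1, 3, 4, 6, 2
d = r₁ − r₂: -1, 5, -1, -1, -5, 3
d²: 1, 25, 1, 1, 25, 9; Σd² = 62
ρ = 1 − 6·62/(6·35) = 1 − 372/210 = -0.771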